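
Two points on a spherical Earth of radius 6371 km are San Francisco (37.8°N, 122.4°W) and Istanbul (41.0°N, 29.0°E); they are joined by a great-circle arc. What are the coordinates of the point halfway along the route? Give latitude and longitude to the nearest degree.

Write both endpoints as unit vectors p₁, p₂ with components (cos φ cos λ, cos φ sin λ, sin φ).
The central angle between the endpoints is δ = arccos(p₁·p₂) ≈ 1.693 rad (97.0°).
Interpolate at f = 1/2 with slerp weights a = sin((1−f)δ)/sin δ ≈ 0.754, b = sin(fδ)/sin δ ≈ 0.754.
p = a·p₁ + b·p₂ ≈ (0.179, -0.227, 0.957); φ = arcsin(p_z) ≈ 73.20°, λ = atan2(p_y, p_x) ≈ -51.84°.

≈ (73°N, 52°W)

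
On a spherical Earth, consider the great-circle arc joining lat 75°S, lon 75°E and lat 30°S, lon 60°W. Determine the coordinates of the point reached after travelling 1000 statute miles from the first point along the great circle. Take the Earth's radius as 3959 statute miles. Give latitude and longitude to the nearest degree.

≈ lat 80°S, lon 7°E

Convert each endpoint to a unit vector on the sphere (x = cos φ cos λ, y = cos φ sin λ, z = sin φ).
The central angle between the endpoints is δ = arccos(p₁·p₂) ≈ 1.240 rad (71.1°). The total great-circle distance is δ·R ≈ 1.240 × 3959 ≈ 4911 mi, so the target fraction is f = 1000/4911 ≈ 0.204.
Interpolate at f ≈ 0.204 with slerp weights a = sin((1−f)δ)/sin δ ≈ 0.883, b = sin(fδ)/sin δ ≈ 0.264.
p = a·p₁ + b·p₂ ≈ (0.174, 0.022, -0.985); φ = arcsin(p_z) ≈ -79.92°, λ = atan2(p_y, p_x) ≈ 7.38°.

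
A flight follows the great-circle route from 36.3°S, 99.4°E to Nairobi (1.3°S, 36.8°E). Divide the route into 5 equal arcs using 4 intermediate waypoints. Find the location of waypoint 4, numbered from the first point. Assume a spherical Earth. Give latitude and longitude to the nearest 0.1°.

From cos δ = sin φ₁ sin φ₂ + cos φ₁ cos φ₂ cos Δλ, the central angle is δ ≈ 1.176 rad (67.4°).
Interpolate at f = 4/5 with slerp weights a = sin((1−f)δ)/sin δ ≈ 0.253, b = sin(fδ)/sin δ ≈ 0.875.
p = a·p₁ + b·p₂ ≈ (0.668, 0.725, -0.169); φ = arcsin(p_z) ≈ -9.75°, λ = atan2(p_y, p_x) ≈ 47.36°.

≈ 9.7°S, 47.4°E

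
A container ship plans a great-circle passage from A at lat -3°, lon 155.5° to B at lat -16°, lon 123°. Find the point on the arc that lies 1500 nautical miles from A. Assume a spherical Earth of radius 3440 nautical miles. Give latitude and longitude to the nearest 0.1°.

The haversine formula gives a central angle δ ≈ 0.602 rad (34.5°) between the endpoints. The total great-circle distance is δ·R ≈ 0.602 × 3440 ≈ 2072 nmi, so the target fraction is f = 1500/2072 ≈ 0.724.
Interpolate at f ≈ 0.724 with slerp weights a = sin((1−f)δ)/sin δ ≈ 0.292, b = sin(fδ)/sin δ ≈ 0.746.
p = a·p₁ + b·p₂ ≈ (-0.656, 0.722, -0.221); φ = arcsin(p_z) ≈ -12.75°, λ = atan2(p_y, p_x) ≈ 132.25°.

≈ lat -12.8°, lon 132.2°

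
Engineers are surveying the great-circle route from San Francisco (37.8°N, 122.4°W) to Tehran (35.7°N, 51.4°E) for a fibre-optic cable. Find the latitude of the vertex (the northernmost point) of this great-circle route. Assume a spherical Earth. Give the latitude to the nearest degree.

The great circle lies in the plane with unit normal n̂ = (p₁ × p₂)/|p₁ × p₂|.
Here n̂_z ≈ +0.072; the vertex latitude is φ_max = arccos|n̂_z| ≈ 85.9°.

≈ 86°N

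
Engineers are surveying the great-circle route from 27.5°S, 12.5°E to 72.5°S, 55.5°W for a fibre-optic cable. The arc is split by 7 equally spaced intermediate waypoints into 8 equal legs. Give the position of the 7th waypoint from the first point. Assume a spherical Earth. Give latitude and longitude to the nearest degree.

≈ 70°S, 35°W

Convert each endpoint to a unit vector on the sphere (x = cos φ cos λ, y = cos φ sin λ, z = sin φ).
The central angle between the endpoints is δ = arccos(p₁·p₂) ≈ 1.000 rad (57.3°).
Interpolate at f = 7/8 with slerp weights a = sin((1−f)δ)/sin δ ≈ 0.148, b = sin(fδ)/sin δ ≈ 0.912.
p = a·p₁ + b·p₂ ≈ (0.284, -0.198, -0.938); φ = arcsin(p_z) ≈ -69.78°, λ = atan2(p_y, p_x) ≈ -34.86°.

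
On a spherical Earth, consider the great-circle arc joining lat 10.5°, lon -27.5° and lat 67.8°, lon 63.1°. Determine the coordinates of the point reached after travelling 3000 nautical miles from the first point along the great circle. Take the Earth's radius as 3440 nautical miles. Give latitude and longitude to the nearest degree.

Convert each endpoint to a unit vector on the sphere (x = cos φ cos λ, y = cos φ sin λ, z = sin φ).
The central angle between the endpoints is δ = arccos(p₁·p₂) ≈ 1.405 rad (80.5°). The total great-circle distance is δ·R ≈ 1.405 × 3440 ≈ 4834 nmi, so the target fraction is f = 3000/4834 ≈ 0.621.
Interpolate at f ≈ 0.621 with slerp weights a = sin((1−f)δ)/sin δ ≈ 0.515, b = sin(fδ)/sin δ ≈ 0.776.
p = a·p₁ + b·p₂ ≈ (0.582, 0.028, 0.813); φ = arcsin(p_z) ≈ 54.36°, λ = atan2(p_y, p_x) ≈ 2.72°.

≈ lat 54°, lon 3°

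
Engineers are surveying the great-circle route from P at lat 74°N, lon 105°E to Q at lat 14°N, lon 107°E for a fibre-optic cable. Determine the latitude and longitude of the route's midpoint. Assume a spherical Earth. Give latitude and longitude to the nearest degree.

≈ lat 44°N, lon 107°E

The haversine formula gives a central angle δ ≈ 1.047 rad (60.0°) between the endpoints.
Interpolate at f = 1/2 with slerp weights a = sin((1−f)δ)/sin δ ≈ 0.577, b = sin(fδ)/sin δ ≈ 0.577.
p = a·p₁ + b·p₂ ≈ (-0.205, 0.689, 0.695); φ = arcsin(p_z) ≈ 44.00°, λ = atan2(p_y, p_x) ≈ 106.56°.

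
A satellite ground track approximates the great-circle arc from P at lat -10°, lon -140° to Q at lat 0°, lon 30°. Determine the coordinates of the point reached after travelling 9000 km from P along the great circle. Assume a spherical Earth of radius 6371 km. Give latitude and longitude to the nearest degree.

≈ lat -45°, lon -53°

The haversine formula gives a central angle δ ≈ 2.895 rad (165.9°) between the endpoints. The total great-circle distance is δ·R ≈ 2.895 × 6371 ≈ 18447 km, so the target fraction is f = 9000/18447 ≈ 0.488.
Interpolate at f ≈ 0.488 with slerp weights a = sin((1−f)δ)/sin δ ≈ 4.087, b = sin(fδ)/sin δ ≈ 4.052.
p = a·p₁ + b·p₂ ≈ (0.426, -0.561, -0.710); φ = arcsin(p_z) ≈ -45.21°, λ = atan2(p_y, p_x) ≈ -52.83°.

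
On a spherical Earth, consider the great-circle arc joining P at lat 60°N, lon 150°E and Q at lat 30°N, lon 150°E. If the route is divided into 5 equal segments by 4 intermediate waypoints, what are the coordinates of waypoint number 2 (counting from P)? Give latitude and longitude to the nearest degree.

Write both endpoints as unit vectors p₁, p₂ with components (cos φ cos λ, cos φ sin λ, sin φ).
The central angle between the endpoints is δ = arccos(p₁·p₂) ≈ 0.524 rad (30.0°).
Interpolate at f = 2/5 with slerp weights a = sin((1−f)δ)/sin δ ≈ 0.618, b = sin(fδ)/sin δ ≈ 0.416.
p = a·p₁ + b·p₂ ≈ (-0.579, 0.335, 0.743); φ = arcsin(p_z) ≈ 48.00°, λ = atan2(p_y, p_x) ≈ 150.00°.

≈ lat 48°N, lon 150°E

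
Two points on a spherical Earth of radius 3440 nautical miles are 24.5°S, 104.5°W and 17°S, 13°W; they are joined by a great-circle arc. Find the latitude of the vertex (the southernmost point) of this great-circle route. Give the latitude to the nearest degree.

≈ 29°S

The great circle lies in the plane with unit normal n̂ = (p₁ × p₂)/|p₁ × p₂|.
Here n̂_z ≈ +0.874; the vertex latitude is φ_max = arccos|n̂_z| ≈ 29.1°.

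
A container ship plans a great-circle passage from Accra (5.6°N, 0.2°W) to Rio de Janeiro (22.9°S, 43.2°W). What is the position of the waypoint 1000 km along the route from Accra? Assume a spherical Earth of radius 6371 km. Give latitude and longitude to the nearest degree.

≈ 0°N, 7°W

Write both endpoints as unit vectors p₁, p₂ with components (cos φ cos λ, cos φ sin λ, sin φ).
The central angle between the endpoints is δ = arccos(p₁·p₂) ≈ 0.886 rad (50.8°). The total great-circle distance is δ·R ≈ 0.886 × 6371 ≈ 5645 km, so the target fraction is f = 1000/5645 ≈ 0.177.
Interpolate at f ≈ 0.177 with slerp weights a = sin((1−f)δ)/sin δ ≈ 0.860, b = sin(fδ)/sin δ ≈ 0.202.
p = a·p₁ + b·p₂ ≈ (0.991, -0.130, 0.005); φ = arcsin(p_z) ≈ 0.31°, λ = atan2(p_y, p_x) ≈ -7.48°.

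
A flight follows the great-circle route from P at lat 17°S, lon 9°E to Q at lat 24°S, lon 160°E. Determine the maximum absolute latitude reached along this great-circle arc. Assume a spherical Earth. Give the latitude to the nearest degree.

≈ 56°S

The great circle lies in the plane with unit normal n̂ = (p₁ × p₂)/|p₁ × p₂|.
Here n̂_z ≈ +0.554; the vertex latitude is φ_max = arccos|n̂_z| ≈ 56.3°.
Check via Clairaut: cos φ_max = |cos φ₁| · sin C = cos(17.0°)·sin(144.6°) ≈ 0.554, again giving ≈ 56.3°.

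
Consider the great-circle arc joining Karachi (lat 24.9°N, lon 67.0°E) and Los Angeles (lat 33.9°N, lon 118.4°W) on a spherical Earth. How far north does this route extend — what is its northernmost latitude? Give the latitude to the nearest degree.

≈ 85°N

The great circle lies in the plane with unit normal n̂ = (p₁ × p₂)/|p₁ × p₂|.
Here n̂_z ≈ +0.083; the vertex latitude is φ_max = arccos|n̂_z| ≈ 85.3°.
Check via Clairaut: cos φ_max = |cos φ₁| · sin C = cos(24.9°)·sin(5.2°) ≈ 0.083, again giving ≈ 85.3°.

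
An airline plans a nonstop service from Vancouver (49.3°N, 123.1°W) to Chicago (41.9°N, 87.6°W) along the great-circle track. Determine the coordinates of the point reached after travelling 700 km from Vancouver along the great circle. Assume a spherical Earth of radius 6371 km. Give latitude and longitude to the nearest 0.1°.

Write both endpoints as unit vectors p₁, p₂ with components (cos φ cos λ, cos φ sin λ, sin φ).
The central angle between the endpoints is δ = arccos(p₁·p₂) ≈ 0.448 rad (25.7°). The total great-circle distance is δ·R ≈ 0.448 × 6371 ≈ 2852 km, so the target fraction is f = 700/2852 ≈ 0.245.
Interpolate at f ≈ 0.245 with slerp weights a = sin((1−f)δ)/sin δ ≈ 0.766, b = sin(fδ)/sin δ ≈ 0.253.
p = a·p₁ + b·p₂ ≈ (-0.265, -0.607, 0.750); φ = arcsin(p_z) ≈ 48.56°, λ = atan2(p_y, p_x) ≈ -113.58°.

≈ (48.6°N, 113.6°W)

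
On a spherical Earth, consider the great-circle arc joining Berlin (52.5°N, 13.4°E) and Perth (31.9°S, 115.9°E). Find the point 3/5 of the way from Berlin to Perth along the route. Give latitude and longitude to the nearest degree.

Convert each endpoint to a unit vector on the sphere (x = cos φ cos λ, y = cos φ sin λ, z = sin φ).
The central angle between the endpoints is δ = arccos(p₁·p₂) ≈ 2.131 rad (122.1°).
Interpolate at f = 3/5 with slerp weights a = sin((1−f)δ)/sin δ ≈ 0.888, b = sin(fδ)/sin δ ≈ 1.130.
p = a·p₁ + b·p₂ ≈ (0.107, 0.988, 0.108); φ = arcsin(p_z) ≈ 6.18°, λ = atan2(p_y, p_x) ≈ 83.82°.

≈ (6°N, 84°E)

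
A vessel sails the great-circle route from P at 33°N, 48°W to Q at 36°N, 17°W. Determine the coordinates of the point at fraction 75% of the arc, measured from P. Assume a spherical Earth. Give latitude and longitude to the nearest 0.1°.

≈ 36.0°N, 24.9°W

The haversine formula gives a central angle δ ≈ 0.447 rad (25.6°) between the endpoints.
Interpolate at f = 0.75 with slerp weights a = sin((1−f)δ)/sin δ ≈ 0.258, b = sin(fδ)/sin δ ≈ 0.761.
p = a·p₁ + b·p₂ ≈ (0.734, -0.341, 0.588); φ = arcsin(p_z) ≈ 36.01°, λ = atan2(p_y, p_x) ≈ -24.92°.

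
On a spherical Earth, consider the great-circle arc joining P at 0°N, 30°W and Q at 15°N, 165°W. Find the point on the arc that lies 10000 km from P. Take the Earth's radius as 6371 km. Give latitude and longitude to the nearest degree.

≈ 21°N, 120°W

From cos δ = sin φ₁ sin φ₂ + cos φ₁ cos φ₂ cos Δλ, the central angle is δ ≈ 2.323 rad (133.1°). The total great-circle distance is δ·R ≈ 2.323 × 6371 ≈ 14798 km, so the target fraction is f = 10000/14798 ≈ 0.676.
Interpolate at f ≈ 0.676 with slerp weights a = sin((1−f)δ)/sin δ ≈ 0.936, b = sin(fδ)/sin δ ≈ 1.369.
p = a·p₁ + b·p₂ ≈ (-0.467, -0.810, 0.354); φ = arcsin(p_z) ≈ 20.75°, λ = atan2(p_y, p_x) ≈ -119.93°.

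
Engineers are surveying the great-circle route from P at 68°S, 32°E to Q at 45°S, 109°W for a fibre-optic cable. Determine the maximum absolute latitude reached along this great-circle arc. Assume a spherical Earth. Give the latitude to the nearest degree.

The great circle lies in the plane with unit normal n̂ = (p₁ × p₂)/|p₁ × p₂|.
Here n̂_z ≈ -0.187; the vertex latitude is φ_max = arccos|n̂_z| ≈ 79.2°.

≈ 79°S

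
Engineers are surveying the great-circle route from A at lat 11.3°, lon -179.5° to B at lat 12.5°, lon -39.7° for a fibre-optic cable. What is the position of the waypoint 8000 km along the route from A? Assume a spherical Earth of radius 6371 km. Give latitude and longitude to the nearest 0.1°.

≈ lat 31.4°, lon -103.9°

Write both endpoints as unit vectors p₁, p₂ with components (cos φ cos λ, cos φ sin λ, sin φ).
The central angle between the endpoints is δ = arccos(p₁·p₂) ≈ 2.331 rad (133.5°). The total great-circle distance is δ·R ≈ 2.331 × 6371 ≈ 14849 km, so the target fraction is f = 8000/14849 ≈ 0.539.
Interpolate at f ≈ 0.539 with slerp weights a = sin((1−f)δ)/sin δ ≈ 1.213, b = sin(fδ)/sin δ ≈ 1.312.
p = a·p₁ + b·p₂ ≈ (-0.205, -0.828, 0.522); φ = arcsin(p_z) ≈ 31.44°, λ = atan2(p_y, p_x) ≈ -103.87°.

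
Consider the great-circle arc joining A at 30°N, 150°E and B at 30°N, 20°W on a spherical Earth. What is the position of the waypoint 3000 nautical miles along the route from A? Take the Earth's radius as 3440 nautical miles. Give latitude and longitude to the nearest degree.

Write both endpoints as unit vectors p₁, p₂ with components (cos φ cos λ, cos φ sin λ, sin φ).
The central angle between the endpoints is δ = arccos(p₁·p₂) ≈ 2.081 rad (119.2°). The total great-circle distance is δ·R ≈ 2.081 × 3440 ≈ 7160 nmi, so the target fraction is f = 3000/7160 ≈ 0.419.
Interpolate at f ≈ 0.419 with slerp weights a = sin((1−f)δ)/sin δ ≈ 1.072, b = sin(fδ)/sin δ ≈ 0.878.
p = a·p₁ + b·p₂ ≈ (-0.090, 0.204, 0.975); φ = arcsin(p_z) ≈ 77.11°, λ = atan2(p_y, p_x) ≈ 113.74°.

≈ 77°N, 114°E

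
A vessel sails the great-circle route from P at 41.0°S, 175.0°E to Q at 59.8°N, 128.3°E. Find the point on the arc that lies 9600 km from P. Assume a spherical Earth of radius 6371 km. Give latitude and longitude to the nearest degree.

≈ 41°N, 145°E

Write both endpoints as unit vectors p₁, p₂ with components (cos φ cos λ, cos φ sin λ, sin φ).
The central angle between the endpoints is δ = arccos(p₁·p₂) ≈ 1.882 rad (107.9°). The total great-circle distance is δ·R ≈ 1.882 × 6371 ≈ 11993 km, so the target fraction is f = 9600/11993 ≈ 0.800.
Interpolate at f ≈ 0.800 with slerp weights a = sin((1−f)δ)/sin δ ≈ 0.385, b = sin(fδ)/sin δ ≈ 1.048.
p = a·p₁ + b·p₂ ≈ (-0.617, 0.439, 0.653); φ = arcsin(p_z) ≈ 40.79°, λ = atan2(p_y, p_x) ≈ 144.54°.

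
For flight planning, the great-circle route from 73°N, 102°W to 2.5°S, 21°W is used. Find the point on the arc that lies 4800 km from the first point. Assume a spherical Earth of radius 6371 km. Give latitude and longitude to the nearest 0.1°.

Write both endpoints as unit vectors p₁, p₂ with components (cos φ cos λ, cos φ sin λ, sin φ).
The central angle between the endpoints is δ = arccos(p₁·p₂) ≈ 1.567 rad (89.8°). The total great-circle distance is δ·R ≈ 1.567 × 6371 ≈ 9982 km, so the target fraction is f = 4800/9982 ≈ 0.481.
Interpolate at f ≈ 0.481 with slerp weights a = sin((1−f)δ)/sin δ ≈ 0.727, b = sin(fδ)/sin δ ≈ 0.684.
p = a·p₁ + b·p₂ ≈ (0.594, -0.453, 0.665); φ = arcsin(p_z) ≈ 41.69°, λ = atan2(p_y, p_x) ≈ -37.32°.

≈ 41.7°N, 37.3°W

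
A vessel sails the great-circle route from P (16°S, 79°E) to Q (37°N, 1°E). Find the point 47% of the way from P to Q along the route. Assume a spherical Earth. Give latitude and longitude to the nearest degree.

≈ (12°N, 46°E)

The haversine formula gives a central angle δ ≈ 1.577 rad (90.4°) between the endpoints.
Interpolate at f = 0.47 with slerp weights a = sin((1−f)δ)/sin δ ≈ 0.742, b = sin(fδ)/sin δ ≈ 0.675.
p = a·p₁ + b·p₂ ≈ (0.675, 0.709, 0.202); φ = arcsin(p_z) ≈ 11.65°, λ = atan2(p_y, p_x) ≈ 46.42°.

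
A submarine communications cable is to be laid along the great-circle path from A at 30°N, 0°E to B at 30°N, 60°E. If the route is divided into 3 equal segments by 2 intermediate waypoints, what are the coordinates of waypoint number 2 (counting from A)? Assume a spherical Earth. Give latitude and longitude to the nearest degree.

≈ 33°N, 40°E

From cos δ = sin φ₁ sin φ₂ + cos φ₁ cos φ₂ cos Δλ, the central angle is δ ≈ 0.896 rad (51.3°).
Interpolate at f = 2/3 with slerp weights a = sin((1−f)δ)/sin δ ≈ 0.377, b = sin(fδ)/sin δ ≈ 0.720.
p = a·p₁ + b·p₂ ≈ (0.638, 0.540, 0.549); φ = arcsin(p_z) ≈ 33.27°, λ = atan2(p_y, p_x) ≈ 40.25°.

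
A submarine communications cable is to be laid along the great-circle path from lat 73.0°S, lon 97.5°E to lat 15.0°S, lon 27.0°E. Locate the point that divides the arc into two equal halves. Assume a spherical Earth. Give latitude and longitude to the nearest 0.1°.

The haversine formula gives a central angle δ ≈ 1.222 rad (70.0°) between the endpoints.
Interpolate at f = 1/2 with slerp weights a = sin((1−f)δ)/sin δ ≈ 0.610, b = sin(fδ)/sin δ ≈ 0.610.
p = a·p₁ + b·p₂ ≈ (0.502, 0.445, -0.742); φ = arcsin(p_z) ≈ -47.88°, λ = atan2(p_y, p_x) ≈ 41.53°.

≈ lat 47.9°S, lon 41.5°E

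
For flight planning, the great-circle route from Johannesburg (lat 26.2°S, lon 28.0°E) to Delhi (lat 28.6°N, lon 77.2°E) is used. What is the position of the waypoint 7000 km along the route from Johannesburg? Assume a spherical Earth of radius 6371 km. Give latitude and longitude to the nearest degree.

≈ lat 22°N, lon 70°E

The haversine formula gives a central angle δ ≈ 1.263 rad (72.3°) between the endpoints. The total great-circle distance is δ·R ≈ 1.263 × 6371 ≈ 8044 km, so the target fraction is f = 7000/8044 ≈ 0.870.
Interpolate at f ≈ 0.870 with slerp weights a = sin((1−f)δ)/sin δ ≈ 0.171, b = sin(fδ)/sin δ ≈ 0.935.
p = a·p₁ + b·p₂ ≈ (0.317, 0.872, 0.372); φ = arcsin(p_z) ≈ 21.83°, λ = atan2(p_y, p_x) ≈ 70.01°.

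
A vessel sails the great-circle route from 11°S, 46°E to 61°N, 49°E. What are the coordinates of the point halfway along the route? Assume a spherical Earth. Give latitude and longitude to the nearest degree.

≈ 25°N, 47°E

Write both endpoints as unit vectors p₁, p₂ with components (cos φ cos λ, cos φ sin λ, sin φ).
The central angle between the endpoints is δ = arccos(p₁·p₂) ≈ 1.257 rad (72.0°).
Interpolate at f = 1/2 with slerp weights a = sin((1−f)δ)/sin δ ≈ 0.618, b = sin(fδ)/sin δ ≈ 0.618.
p = a·p₁ + b·p₂ ≈ (0.618, 0.663, 0.423); φ = arcsin(p_z) ≈ 25.01°, λ = atan2(p_y, p_x) ≈ 46.99°.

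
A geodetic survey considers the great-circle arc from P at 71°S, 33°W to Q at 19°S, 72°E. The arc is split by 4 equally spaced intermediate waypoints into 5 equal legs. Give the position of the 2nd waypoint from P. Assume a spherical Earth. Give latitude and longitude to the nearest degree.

≈ 61°S, 44°E

From cos δ = sin φ₁ sin φ₂ + cos φ₁ cos φ₂ cos Δλ, the central angle is δ ≈ 1.341 rad (76.8°).
Interpolate at f = 2/5 with slerp weights a = sin((1−f)δ)/sin δ ≈ 0.740, b = sin(fδ)/sin δ ≈ 0.525.
p = a·p₁ + b·p₂ ≈ (0.355, 0.341, -0.870); φ = arcsin(p_z) ≈ -60.51°, λ = atan2(p_y, p_x) ≈ 43.79°.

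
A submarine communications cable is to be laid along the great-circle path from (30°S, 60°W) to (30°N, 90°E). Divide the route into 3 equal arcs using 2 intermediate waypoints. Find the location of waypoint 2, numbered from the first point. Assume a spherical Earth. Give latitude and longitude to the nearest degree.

Convert each endpoint to a unit vector on the sphere (x = cos φ cos λ, y = cos φ sin λ, z = sin φ).
The central angle between the endpoints is δ = arccos(p₁·p₂) ≈ 2.689 rad (154.1°).
Interpolate at f = 2/3 with slerp weights a = sin((1−f)δ)/sin δ ≈ 1.788, b = sin(fδ)/sin δ ≈ 2.233.
p = a·p₁ + b·p₂ ≈ (0.774, 0.593, 0.222); φ = arcsin(p_z) ≈ 12.85°, λ = atan2(p_y, p_x) ≈ 37.43°.

≈ (13°N, 37°E)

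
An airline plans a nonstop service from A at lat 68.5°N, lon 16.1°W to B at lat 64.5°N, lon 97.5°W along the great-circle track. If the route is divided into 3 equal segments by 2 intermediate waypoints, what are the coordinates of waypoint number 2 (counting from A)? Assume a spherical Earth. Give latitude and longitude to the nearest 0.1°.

≈ lat 70.2°N, lon 75.6°W

Write both endpoints as unit vectors p₁, p₂ with components (cos φ cos λ, cos φ sin λ, sin φ).
The central angle between the endpoints is δ = arccos(p₁·p₂) ≈ 0.529 rad (30.3°).
Interpolate at f = 2/3 with slerp weights a = sin((1−f)δ)/sin δ ≈ 0.348, b = sin(fδ)/sin δ ≈ 0.684.
p = a·p₁ + b·p₂ ≈ (0.084, -0.327, 0.941); φ = arcsin(p_z) ≈ 70.24°, λ = atan2(p_y, p_x) ≈ -75.62°.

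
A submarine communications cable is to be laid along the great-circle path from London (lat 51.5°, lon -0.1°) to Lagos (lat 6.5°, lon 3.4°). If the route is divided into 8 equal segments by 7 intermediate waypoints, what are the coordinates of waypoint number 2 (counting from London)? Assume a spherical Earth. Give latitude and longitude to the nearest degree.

Write both endpoints as unit vectors p₁, p₂ with components (cos φ cos λ, cos φ sin λ, sin φ).
The central angle between the endpoints is δ = arccos(p₁·p₂) ≈ 0.787 rad (45.1°).
Interpolate at f = 2/8 with slerp weights a = sin((1−f)δ)/sin δ ≈ 0.786, b = sin(fδ)/sin δ ≈ 0.276.
p = a·p₁ + b·p₂ ≈ (0.763, 0.015, 0.646); φ = arcsin(p_z) ≈ 40.26°, λ = atan2(p_y, p_x) ≈ 1.16°.

≈ lat 40°, lon 1°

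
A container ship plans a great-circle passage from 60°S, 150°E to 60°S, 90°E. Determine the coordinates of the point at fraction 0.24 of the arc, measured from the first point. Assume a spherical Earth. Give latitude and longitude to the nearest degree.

From cos δ = sin φ₁ sin φ₂ + cos φ₁ cos φ₂ cos Δλ, the central angle is δ ≈ 0.505 rad (29.0°).
Interpolate at f = 0.24 with slerp weights a = sin((1−f)δ)/sin δ ≈ 0.774, b = sin(fδ)/sin δ ≈ 0.250.
p = a·p₁ + b·p₂ ≈ (-0.335, 0.318, -0.887); φ = arcsin(p_z) ≈ -62.46°, λ = atan2(p_y, p_x) ≈ 136.46°.

≈ 62°S, 136°E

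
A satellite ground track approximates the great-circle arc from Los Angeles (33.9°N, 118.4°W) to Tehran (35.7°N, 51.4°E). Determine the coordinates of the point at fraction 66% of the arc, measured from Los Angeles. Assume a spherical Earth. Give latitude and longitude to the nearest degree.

Write both endpoints as unit vectors p₁, p₂ with components (cos φ cos λ, cos φ sin λ, sin φ).
The central angle between the endpoints is δ = arccos(p₁·p₂) ≈ 1.916 rad (109.8°).
Interpolate at f = 0.66 with slerp weights a = sin((1−f)δ)/sin δ ≈ 0.644, b = sin(fδ)/sin δ ≈ 1.013.
p = a·p₁ + b·p₂ ≈ (0.259, 0.173, 0.950); φ = arcsin(p_z) ≈ 71.87°, λ = atan2(p_y, p_x) ≈ 33.69°.

≈ 72°N, 34°E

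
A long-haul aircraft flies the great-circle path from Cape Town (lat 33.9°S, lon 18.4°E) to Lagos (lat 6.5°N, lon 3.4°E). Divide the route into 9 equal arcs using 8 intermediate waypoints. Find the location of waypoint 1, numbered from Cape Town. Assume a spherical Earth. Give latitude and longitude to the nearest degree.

Convert each endpoint to a unit vector on the sphere (x = cos φ cos λ, y = cos φ sin λ, z = sin φ).
The central angle between the endpoints is δ = arccos(p₁·p₂) ≈ 0.747 rad (42.8°).
Interpolate at f = 1/9 with slerp weights a = sin((1−f)δ)/sin δ ≈ 0.907, b = sin(fδ)/sin δ ≈ 0.122.
p = a·p₁ + b·p₂ ≈ (0.835, 0.245, -0.492); φ = arcsin(p_z) ≈ -29.48°, λ = atan2(p_y, p_x) ≈ 16.33°.

≈ lat 29°S, lon 16°E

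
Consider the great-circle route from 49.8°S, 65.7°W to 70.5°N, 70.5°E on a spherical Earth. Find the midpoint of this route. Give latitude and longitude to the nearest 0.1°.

≈ 21.0°N, 36.0°W

Convert each endpoint to a unit vector on the sphere (x = cos φ cos λ, y = cos φ sin λ, z = sin φ).
The central angle between the endpoints is δ = arccos(p₁·p₂) ≈ 2.637 rad (151.1°).
Interpolate at f = 1/2 with slerp weights a = sin((1−f)δ)/sin δ ≈ 2.004, b = sin(fδ)/sin δ ≈ 2.004.
p = a·p₁ + b·p₂ ≈ (0.756, -0.548, 0.358); φ = arcsin(p_z) ≈ 21.00°, λ = atan2(p_y, p_x) ≈ -35.97°.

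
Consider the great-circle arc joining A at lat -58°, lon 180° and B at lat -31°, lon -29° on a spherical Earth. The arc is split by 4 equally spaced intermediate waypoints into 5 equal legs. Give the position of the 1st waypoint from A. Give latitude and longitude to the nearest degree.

≈ lat -73°, lon -155°

From cos δ = sin φ₁ sin φ₂ + cos φ₁ cos φ₂ cos Δλ, the central angle is δ ≈ 1.531 rad (87.7°).
Interpolate at f = 1/5 with slerp weights a = sin((1−f)δ)/sin δ ≈ 0.942, b = sin(fδ)/sin δ ≈ 0.302.
p = a·p₁ + b·p₂ ≈ (-0.273, -0.125, -0.954); φ = arcsin(p_z) ≈ -72.53°, λ = atan2(p_y, p_x) ≈ -155.31°.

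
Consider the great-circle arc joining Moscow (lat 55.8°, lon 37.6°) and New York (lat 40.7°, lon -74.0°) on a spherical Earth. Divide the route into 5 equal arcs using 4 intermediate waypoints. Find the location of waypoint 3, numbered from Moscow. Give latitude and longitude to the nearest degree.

Convert each endpoint to a unit vector on the sphere (x = cos φ cos λ, y = cos φ sin λ, z = sin φ).
The central angle between the endpoints is δ = arccos(p₁·p₂) ≈ 1.178 rad (67.5°).
Interpolate at f = 3/5 with slerp weights a = sin((1−f)δ)/sin δ ≈ 0.491, b = sin(fδ)/sin δ ≈ 0.703.
p = a·p₁ + b·p₂ ≈ (0.366, -0.344, 0.865); φ = arcsin(p_z) ≈ 59.87°, λ = atan2(p_y, p_x) ≈ -43.23°.

≈ lat 60°, lon -43°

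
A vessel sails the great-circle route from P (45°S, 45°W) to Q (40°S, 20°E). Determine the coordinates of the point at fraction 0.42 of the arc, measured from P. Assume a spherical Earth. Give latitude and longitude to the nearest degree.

Write both endpoints as unit vectors p₁, p₂ with components (cos φ cos λ, cos φ sin λ, sin φ).
The central angle between the endpoints is δ = arccos(p₁·p₂) ≈ 0.818 rad (46.9°).
Interpolate at f = 0.42 with slerp weights a = sin((1−f)δ)/sin δ ≈ 0.626, b = sin(fδ)/sin δ ≈ 0.462.
p = a·p₁ + b·p₂ ≈ (0.645, -0.192, -0.739); φ = arcsin(p_z) ≈ -47.68°, λ = atan2(p_y, p_x) ≈ -16.58°.

≈ (48°S, 17°W)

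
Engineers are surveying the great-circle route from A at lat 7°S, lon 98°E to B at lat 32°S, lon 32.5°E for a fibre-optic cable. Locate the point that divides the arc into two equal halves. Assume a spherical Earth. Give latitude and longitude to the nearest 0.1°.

Convert each endpoint to a unit vector on the sphere (x = cos φ cos λ, y = cos φ sin λ, z = sin φ).
The central angle between the endpoints is δ = arccos(p₁·p₂) ≈ 1.144 rad (65.6°).
Interpolate at f = 1/2 with slerp weights a = sin((1−f)δ)/sin δ ≈ 0.595, b = sin(fδ)/sin δ ≈ 0.595.
p = a·p₁ + b·p₂ ≈ (0.343, 0.856, -0.388); φ = arcsin(p_z) ≈ -22.81°, λ = atan2(p_y, p_x) ≈ 68.14°.

≈ lat 22.8°S, lon 68.1°E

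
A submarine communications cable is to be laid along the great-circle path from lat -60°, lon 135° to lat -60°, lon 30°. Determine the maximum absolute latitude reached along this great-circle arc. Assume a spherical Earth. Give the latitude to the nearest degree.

≈ -71°

The great circle lies in the plane with unit normal n̂ = (p₁ × p₂)/|p₁ × p₂|.
Here n̂_z ≈ -0.332; the vertex latitude is φ_max = arccos|n̂_z| ≈ 70.6°.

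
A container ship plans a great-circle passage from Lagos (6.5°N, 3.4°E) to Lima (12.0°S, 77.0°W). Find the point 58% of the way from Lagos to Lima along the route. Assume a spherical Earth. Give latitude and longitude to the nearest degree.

≈ 5°S, 43°W

Write both endpoints as unit vectors p₁, p₂ with components (cos φ cos λ, cos φ sin λ, sin φ).
The central angle between the endpoints is δ = arccos(p₁·p₂) ≈ 1.432 rad (82.0°).
Interpolate at f = 0.58 with slerp weights a = sin((1−f)δ)/sin δ ≈ 0.571, b = sin(fδ)/sin δ ≈ 0.745.
p = a·p₁ + b·p₂ ≈ (0.731, -0.677, -0.090); φ = arcsin(p_z) ≈ -5.18°, λ = atan2(p_y, p_x) ≈ -42.81°.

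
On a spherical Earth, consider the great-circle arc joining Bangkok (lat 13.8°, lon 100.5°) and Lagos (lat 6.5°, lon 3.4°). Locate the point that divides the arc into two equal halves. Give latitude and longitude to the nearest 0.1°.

≈ lat 15.1°, lon 51.2°

Write both endpoints as unit vectors p₁, p₂ with components (cos φ cos λ, cos φ sin λ, sin φ).
The central angle between the endpoints is δ = arccos(p₁·p₂) ≈ 1.663 rad (95.3°).
Interpolate at f = 1/2 with slerp weights a = sin((1−f)δ)/sin δ ≈ 0.742, b = sin(fδ)/sin δ ≈ 0.742.
p = a·p₁ + b·p₂ ≈ (0.605, 0.752, 0.261); φ = arcsin(p_z) ≈ 15.13°, λ = atan2(p_y, p_x) ≈ 51.21°.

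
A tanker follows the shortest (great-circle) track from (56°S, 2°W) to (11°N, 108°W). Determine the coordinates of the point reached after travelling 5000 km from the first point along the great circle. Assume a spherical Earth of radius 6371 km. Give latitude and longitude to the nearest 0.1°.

≈ (39.5°S, 67.3°W)

The haversine formula gives a central angle δ ≈ 1.885 rad (108.0°) between the endpoints. The total great-circle distance is δ·R ≈ 1.885 × 6371 ≈ 12012 km, so the target fraction is f = 5000/12012 ≈ 0.416.
Interpolate at f ≈ 0.416 with slerp weights a = sin((1−f)δ)/sin δ ≈ 0.938, b = sin(fδ)/sin δ ≈ 0.743.
p = a·p₁ + b·p₂ ≈ (0.299, -0.712, -0.635); φ = arcsin(p_z) ≈ -39.45°, λ = atan2(p_y, p_x) ≈ -67.26°.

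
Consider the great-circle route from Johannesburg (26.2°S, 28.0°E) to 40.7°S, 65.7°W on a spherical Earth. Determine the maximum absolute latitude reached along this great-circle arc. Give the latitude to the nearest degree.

≈ 46°S

The great circle lies in the plane with unit normal n̂ = (p₁ × p₂)/|p₁ × p₂|.
Here n̂_z ≈ -0.700; the vertex latitude is φ_max = arccos|n̂_z| ≈ 45.6°.
Check via Clairaut: cos φ_max = |cos φ₁| · sin C = cos(26.2°)·sin(128.7°) ≈ 0.700, again giving ≈ 45.6°.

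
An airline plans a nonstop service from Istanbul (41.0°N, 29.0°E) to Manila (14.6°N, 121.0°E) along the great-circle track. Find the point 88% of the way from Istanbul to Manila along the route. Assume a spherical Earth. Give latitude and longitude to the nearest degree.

≈ 21°N, 113°E

Write both endpoints as unit vectors p₁, p₂ with components (cos φ cos λ, cos φ sin λ, sin φ).
The central angle between the endpoints is δ = arccos(p₁·p₂) ≈ 1.430 rad (82.0°).
Interpolate at f = 0.88 with slerp weights a = sin((1−f)δ)/sin δ ≈ 0.173, b = sin(fδ)/sin δ ≈ 0.961.
p = a·p₁ + b·p₂ ≈ (-0.365, 0.860, 0.355); φ = arcsin(p_z) ≈ 20.82°, λ = atan2(p_y, p_x) ≈ 113.00°.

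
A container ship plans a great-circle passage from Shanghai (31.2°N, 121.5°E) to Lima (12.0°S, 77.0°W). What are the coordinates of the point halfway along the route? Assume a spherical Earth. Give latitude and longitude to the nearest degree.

The haversine formula gives a central angle δ ≈ 2.693 rad (154.3°) between the endpoints.
Interpolate at f = 1/2 with slerp weights a = sin((1−f)δ)/sin δ ≈ 2.249, b = sin(fδ)/sin δ ≈ 2.249.
p = a·p₁ + b·p₂ ≈ (-0.510, -0.503, 0.697); φ = arcsin(p_z) ≈ 44.22°, λ = atan2(p_y, p_x) ≈ -135.40°.

≈ (44°N, 135°W)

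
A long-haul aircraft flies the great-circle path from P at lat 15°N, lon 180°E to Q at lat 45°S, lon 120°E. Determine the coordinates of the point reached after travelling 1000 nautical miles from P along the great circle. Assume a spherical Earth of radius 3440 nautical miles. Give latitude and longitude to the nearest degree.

From cos δ = sin φ₁ sin φ₂ + cos φ₁ cos φ₂ cos Δλ, the central angle is δ ≈ 1.412 rad (80.9°). The total great-circle distance is δ·R ≈ 1.412 × 3440 ≈ 4856 nmi, so the target fraction is f = 1000/4856 ≈ 0.206.
Interpolate at f ≈ 0.206 with slerp weights a = sin((1−f)δ)/sin δ ≈ 0.912, b = sin(fδ)/sin δ ≈ 0.290.
p = a·p₁ + b·p₂ ≈ (-0.984, 0.178, 0.031); φ = arcsin(p_z) ≈ 1.76°, λ = atan2(p_y, p_x) ≈ 169.76°.

≈ lat 2°N, lon 170°E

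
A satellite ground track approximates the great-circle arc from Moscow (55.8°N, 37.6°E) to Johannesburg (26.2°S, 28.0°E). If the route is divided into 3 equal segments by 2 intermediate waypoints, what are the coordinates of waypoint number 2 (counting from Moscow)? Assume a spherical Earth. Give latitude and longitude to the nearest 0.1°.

≈ 1.2°N, 30.5°E

The haversine formula gives a central angle δ ≈ 1.438 rad (82.4°) between the endpoints.
Interpolate at f = 2/3 with slerp weights a = sin((1−f)δ)/sin δ ≈ 0.465, b = sin(fδ)/sin δ ≈ 0.826.
p = a·p₁ + b·p₂ ≈ (0.861, 0.507, 0.020); φ = arcsin(p_z) ≈ 1.16°, λ = atan2(p_y, p_x) ≈ 30.50°.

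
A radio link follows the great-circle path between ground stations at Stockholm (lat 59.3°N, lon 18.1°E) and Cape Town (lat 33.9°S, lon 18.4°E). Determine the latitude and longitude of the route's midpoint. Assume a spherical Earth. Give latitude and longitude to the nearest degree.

≈ lat 13°N, lon 18°E

Convert each endpoint to a unit vector on the sphere (x = cos φ cos λ, y = cos φ sin λ, z = sin φ).
The central angle between the endpoints is δ = arccos(p₁·p₂) ≈ 1.627 rad (93.2°).
Interpolate at f = 1/2 with slerp weights a = sin((1−f)δ)/sin δ ≈ 0.728, b = sin(fδ)/sin δ ≈ 0.728.
p = a·p₁ + b·p₂ ≈ (0.926, 0.306, 0.220); φ = arcsin(p_z) ≈ 12.70°, λ = atan2(p_y, p_x) ≈ 18.29°.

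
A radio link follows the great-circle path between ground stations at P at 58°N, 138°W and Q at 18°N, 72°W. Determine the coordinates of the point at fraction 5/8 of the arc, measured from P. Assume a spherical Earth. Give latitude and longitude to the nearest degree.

From cos δ = sin φ₁ sin φ₂ + cos φ₁ cos φ₂ cos Δλ, the central angle is δ ≈ 1.085 rad (62.2°).
Interpolate at f = 5/8 with slerp weights a = sin((1−f)δ)/sin δ ≈ 0.447, b = sin(fδ)/sin δ ≈ 0.709.
p = a·p₁ + b·p₂ ≈ (0.032, -0.800, 0.599); φ = arcsin(p_z) ≈ 36.78°, λ = atan2(p_y, p_x) ≈ -87.69°.

≈ 37°N, 88°W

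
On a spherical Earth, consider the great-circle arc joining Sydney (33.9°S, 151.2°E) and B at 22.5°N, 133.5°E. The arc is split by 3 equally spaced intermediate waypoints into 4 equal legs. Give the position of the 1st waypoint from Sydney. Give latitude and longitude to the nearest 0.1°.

From cos δ = sin φ₁ sin φ₂ + cos φ₁ cos φ₂ cos Δλ, the central angle is δ ≈ 1.027 rad (58.9°).
Interpolate at f = 1/4 with slerp weights a = sin((1−f)δ)/sin δ ≈ 0.814, b = sin(fδ)/sin δ ≈ 0.297.
p = a·p₁ + b·p₂ ≈ (-0.781, 0.524, -0.340); φ = arcsin(p_z) ≈ -19.89°, λ = atan2(p_y, p_x) ≈ 146.11°.

≈ 19.9°S, 146.1°E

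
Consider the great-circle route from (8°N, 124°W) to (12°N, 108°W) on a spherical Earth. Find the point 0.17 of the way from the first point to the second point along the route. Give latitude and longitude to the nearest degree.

≈ (9°N, 121°W)

Convert each endpoint to a unit vector on the sphere (x = cos φ cos λ, y = cos φ sin λ, z = sin φ).
The central angle between the endpoints is δ = arccos(p₁·p₂) ≈ 0.284 rad (16.3°).
Interpolate at f = 0.17 with slerp weights a = sin((1−f)δ)/sin δ ≈ 0.833, b = sin(fδ)/sin δ ≈ 0.172.
p = a·p₁ + b·p₂ ≈ (-0.514, -0.844, 0.152); φ = arcsin(p_z) ≈ 8.73°, λ = atan2(p_y, p_x) ≈ -121.31°.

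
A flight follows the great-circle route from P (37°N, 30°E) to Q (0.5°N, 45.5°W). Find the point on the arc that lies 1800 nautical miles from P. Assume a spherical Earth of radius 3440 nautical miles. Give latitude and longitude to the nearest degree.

≈ (28°N, 4°W)

Write both endpoints as unit vectors p₁, p₂ with components (cos φ cos λ, cos φ sin λ, sin φ).
The central angle between the endpoints is δ = arccos(p₁·p₂) ≈ 1.364 rad (78.2°). The total great-circle distance is δ·R ≈ 1.364 × 3440 ≈ 4693 nmi, so the target fraction is f = 1800/4693 ≈ 0.384.
Interpolate at f ≈ 0.384 with slerp weights a = sin((1−f)δ)/sin δ ≈ 0.761, b = sin(fδ)/sin δ ≈ 0.511.
p = a·p₁ + b·p₂ ≈ (0.884, -0.060, 0.463); φ = arcsin(p_z) ≈ 27.56°, λ = atan2(p_y, p_x) ≈ -3.89°.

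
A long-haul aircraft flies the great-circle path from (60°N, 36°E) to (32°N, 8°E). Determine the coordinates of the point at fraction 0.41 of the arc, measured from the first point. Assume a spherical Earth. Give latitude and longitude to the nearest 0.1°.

≈ (49.3°N, 20.8°E)

Write both endpoints as unit vectors p₁, p₂ with components (cos φ cos λ, cos φ sin λ, sin φ).
The central angle between the endpoints is δ = arccos(p₁·p₂) ≈ 0.586 rad (33.6°).
Interpolate at f = 0.41 with slerp weights a = sin((1−f)δ)/sin δ ≈ 0.613, b = sin(fδ)/sin δ ≈ 0.430.
p = a·p₁ + b·p₂ ≈ (0.609, 0.231, 0.759); φ = arcsin(p_z) ≈ 49.35°, λ = atan2(p_y, p_x) ≈ 20.76°.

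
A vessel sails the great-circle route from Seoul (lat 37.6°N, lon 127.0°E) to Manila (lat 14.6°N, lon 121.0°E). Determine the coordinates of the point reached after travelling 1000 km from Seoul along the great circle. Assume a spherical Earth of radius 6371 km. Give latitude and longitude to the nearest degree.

Convert each endpoint to a unit vector on the sphere (x = cos φ cos λ, y = cos φ sin λ, z = sin φ).
The central angle between the endpoints is δ = arccos(p₁·p₂) ≈ 0.412 rad (23.6°). The total great-circle distance is δ·R ≈ 0.412 × 6371 ≈ 2625 km, so the target fraction is f = 1000/2625 ≈ 0.381.
Interpolate at f ≈ 0.381 with slerp weights a = sin((1−f)δ)/sin δ ≈ 0.630, b = sin(fδ)/sin δ ≈ 0.390.
p = a·p₁ + b·p₂ ≈ (-0.495, 0.722, 0.483); φ = arcsin(p_z) ≈ 28.87°, λ = atan2(p_y, p_x) ≈ 124.42°.

≈ lat 29°N, lon 124°E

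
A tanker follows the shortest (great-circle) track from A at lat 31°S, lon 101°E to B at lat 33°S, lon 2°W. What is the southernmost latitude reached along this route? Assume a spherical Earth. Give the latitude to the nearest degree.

The great circle lies in the plane with unit normal n̂ = (p₁ × p₂)/|p₁ × p₂|.
Here n̂_z ≈ -0.705; the vertex latitude is φ_max = arccos|n̂_z| ≈ 45.1°.
Check via Clairaut: cos φ_max = |cos φ₁| · sin C = cos(31.0°)·sin(124.6°) ≈ 0.705, again giving ≈ 45.1°.

≈ 45°S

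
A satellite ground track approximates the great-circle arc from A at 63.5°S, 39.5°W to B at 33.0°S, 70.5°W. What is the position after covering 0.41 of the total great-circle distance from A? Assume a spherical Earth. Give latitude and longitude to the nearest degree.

≈ 52°S, 57°W

Write both endpoints as unit vectors p₁, p₂ with components (cos φ cos λ, cos φ sin λ, sin φ).
The central angle between the endpoints is δ = arccos(p₁·p₂) ≈ 0.630 rad (36.1°).
Interpolate at f = 0.41 with slerp weights a = sin((1−f)δ)/sin δ ≈ 0.616, b = sin(fδ)/sin δ ≈ 0.434.
p = a·p₁ + b·p₂ ≈ (0.334, -0.518, -0.788); φ = arcsin(p_z) ≈ -51.98°, λ = atan2(p_y, p_x) ≈ -57.20°.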